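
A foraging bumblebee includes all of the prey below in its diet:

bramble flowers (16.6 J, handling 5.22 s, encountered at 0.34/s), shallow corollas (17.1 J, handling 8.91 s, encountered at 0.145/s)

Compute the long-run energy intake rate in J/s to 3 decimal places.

R = (0.34×16.6 + 0.145×17.1) / (1 + 0.34×5.22 + 0.145×8.91) = 8.123/4.067 = 1.998 J/s.

1.998 J/s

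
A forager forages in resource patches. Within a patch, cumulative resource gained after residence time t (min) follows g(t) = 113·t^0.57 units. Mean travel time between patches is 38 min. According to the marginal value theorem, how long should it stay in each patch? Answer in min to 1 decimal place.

50.4 min

By the marginal value theorem, leave when the instantaneous gain rate g'(t) equals the habitat-wide average g(t)/(T + t).
g'(t) = 0.57·113·t^-0.43. Setting 0.57·113·t^-0.43 = 113·t^0.57/(38+t) gives 0.57(38+t) = t, so 0.43·t = 0.57×38.
t* = 0.57×38/0.43 = 50.37 min.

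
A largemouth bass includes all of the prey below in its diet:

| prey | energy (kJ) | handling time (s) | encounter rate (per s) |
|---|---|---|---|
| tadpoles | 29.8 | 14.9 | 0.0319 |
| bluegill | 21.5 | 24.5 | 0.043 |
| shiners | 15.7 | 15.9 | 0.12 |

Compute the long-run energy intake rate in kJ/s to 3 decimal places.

0.847 kJ/s

R = Σλ_iE_i / (1 + Σλ_ih_i)
Numerator: 0.0319×29.8 + 0.043×21.5 + 0.12×15.7 = 3.759
Denominator: 1 + 0.0319×14.9 + 0.043×24.5 + 0.12×15.9 = 4.437
R = 3.759/4.437 = 0.8473 kJ/s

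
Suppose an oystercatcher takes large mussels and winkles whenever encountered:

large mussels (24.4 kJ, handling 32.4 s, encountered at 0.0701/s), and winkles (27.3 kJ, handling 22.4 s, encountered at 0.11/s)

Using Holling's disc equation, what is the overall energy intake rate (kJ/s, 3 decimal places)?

0.822 kJ/s

R = Σλ_iE_i / (1 + Σλ_ih_i)
Numerator: 0.0701×24.4 + 0.11×27.3 = 4.713
Denominator: 1 + 0.0701×32.4 + 0.11×22.4 = 5.735
R = 4.713/5.735 = 0.8218 kJ/s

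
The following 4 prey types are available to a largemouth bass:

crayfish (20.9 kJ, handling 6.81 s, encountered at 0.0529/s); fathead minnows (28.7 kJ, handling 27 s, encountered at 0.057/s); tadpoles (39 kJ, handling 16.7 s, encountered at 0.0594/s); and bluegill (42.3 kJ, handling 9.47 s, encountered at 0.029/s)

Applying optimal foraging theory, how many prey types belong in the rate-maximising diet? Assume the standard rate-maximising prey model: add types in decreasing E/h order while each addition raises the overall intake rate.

3

Profitabilities (E/h, kJ/s): bluegill 4.47, crayfish 3.07, tadpoles 2.34, fathead minnows 1.06. Add prey in this order while the next type's profitability exceeds the intake rate on those already taken.
Rate on top 1: 0.9624. crayfish: 3.07 > 0.9624 → include.
Rate on top 2: 1.427. tadpoles: 2.34 > 1.427 → include.
Rate on top 3: 1.77. fathead minnows: 1.06 < 1.77 → exclude; stop.
Optimal diet: bluegill, crayfish, tadpoles — 3 of 4 types.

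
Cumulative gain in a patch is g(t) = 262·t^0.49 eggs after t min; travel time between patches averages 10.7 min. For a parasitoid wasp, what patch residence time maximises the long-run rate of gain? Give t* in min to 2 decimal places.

By the marginal value theorem, leave when the instantaneous gain rate g'(t) equals the habitat-wide average g(t)/(T + t).
g'(t) = 0.49·262·t^-0.51. Setting 0.49·262·t^-0.51 = 262·t^0.49/(10.7+t) gives 0.49(10.7+t) = t, so 0.51·t = 0.49×10.7.
t* = 0.49×10.7/0.51 = 10.28 min.

10.28 min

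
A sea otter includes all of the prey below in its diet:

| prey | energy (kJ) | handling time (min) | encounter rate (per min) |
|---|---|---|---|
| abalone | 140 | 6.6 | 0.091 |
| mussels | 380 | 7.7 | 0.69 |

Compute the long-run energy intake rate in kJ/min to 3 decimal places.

39.768 kJ/min

R = Σλ_iE_i / (1 + Σλ_ih_i)
Numerator: 0.091×140 + 0.69×380 = 274.9
Denominator: 1 + 0.091×6.6 + 0.69×7.7 = 6.914
R = 274.9/6.914 = 39.77 kJ/min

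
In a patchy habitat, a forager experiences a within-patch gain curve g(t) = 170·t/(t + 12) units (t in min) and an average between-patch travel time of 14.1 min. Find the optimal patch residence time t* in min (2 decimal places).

By the marginal value theorem, leave when the instantaneous gain rate g'(t) equals the habitat-wide average g(t)/(T + t).
g'(t) = 170·12/(t + 12)². Setting 170·12/(t+12)² = 170t/[(t+12)(14.1+t)] gives 12(14.1+t) = t(t+12), so t² = 12×14.1 = 169.2.
t* = √169.2 = 13.01 min.

13.01 min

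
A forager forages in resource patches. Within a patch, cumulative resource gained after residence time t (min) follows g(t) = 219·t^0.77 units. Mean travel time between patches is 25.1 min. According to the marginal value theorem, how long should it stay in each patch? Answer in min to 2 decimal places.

84.03 min

By the marginal value theorem, leave when the instantaneous gain rate g'(t) equals the habitat-wide average g(t)/(T + t).
g'(t) = 0.77·219·t^-0.23. Setting 0.77·219·t^-0.23 = 219·t^0.77/(25.1+t) gives 0.77(25.1+t) = t, so 0.23·t = 0.77×25.1.
t* = 0.77×25.1/0.23 = 84.03 min.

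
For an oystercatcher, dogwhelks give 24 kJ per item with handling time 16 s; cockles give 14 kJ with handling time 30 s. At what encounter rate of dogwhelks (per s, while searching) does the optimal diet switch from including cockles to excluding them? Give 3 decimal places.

0.028 per s

The zero-one rule: include cockles iff E₂/h₂ > λE₁/(1+λh₁). Equality gives the switch point.
λE₁h₂ = E₂ + λE₂h₁ ⇒ λ = E₂/(E₁h₂ − E₂h₁) = 14/(720 − 224) = 0.02823 per s.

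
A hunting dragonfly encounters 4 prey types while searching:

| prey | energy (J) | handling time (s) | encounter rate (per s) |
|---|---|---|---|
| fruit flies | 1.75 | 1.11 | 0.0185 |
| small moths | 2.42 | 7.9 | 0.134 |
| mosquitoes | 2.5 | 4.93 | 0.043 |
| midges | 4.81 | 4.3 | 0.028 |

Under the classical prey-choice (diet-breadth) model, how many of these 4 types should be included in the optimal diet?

4

Rank by E/h (J/s): fruit flies 1.58, midges 1.12, mosquitoes 0.507, small moths 0.306. Include each in turn until the next type's E/h falls below the running intake rate.
Rate on top 1: 0.03172. midges: 1.12 > 0.03172 → include.
Rate on top 2: 0.1464. mosquitoes: 0.507 > 0.1464 → include.
Rate on top 3: 0.2029. small moths: 0.306 > 0.2029 → include.
Optimal diet: fruit flies, midges, mosquitoes, small moths — 4 of 4 types.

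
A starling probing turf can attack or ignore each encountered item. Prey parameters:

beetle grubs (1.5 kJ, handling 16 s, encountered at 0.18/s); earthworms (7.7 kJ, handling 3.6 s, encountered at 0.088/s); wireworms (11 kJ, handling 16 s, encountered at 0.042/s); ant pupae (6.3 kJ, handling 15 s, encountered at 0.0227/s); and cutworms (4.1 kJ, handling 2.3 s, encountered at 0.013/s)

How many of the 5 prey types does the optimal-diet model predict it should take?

Rank by E/h (kJ/s): earthworms 2.14, cutworms 1.78, wireworms 0.688, ant pupae 0.42, beetle grubs 0.0938. Include each in turn until the next type's E/h falls below the running intake rate.
Rate on top 1: 0.5146. cutworms: 1.78 > 0.5146 → include.
Rate on top 2: 0.5427. wireworms: 0.688 > 0.5427 → include.
Rate on top 3: 0.5909. ant pupae: 0.42 < 0.5909 → exclude; stop.
Optimal diet: earthworms, cutworms, wireworms — 3 of 5 types.

3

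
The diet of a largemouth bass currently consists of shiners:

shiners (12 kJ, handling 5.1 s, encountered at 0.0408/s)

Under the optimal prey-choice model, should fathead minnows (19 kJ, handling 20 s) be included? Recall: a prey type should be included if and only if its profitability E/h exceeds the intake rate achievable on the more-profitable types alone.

On shiners alone, R = ΣλE/(1+Σλh) = 0.4896/1.208 = 0.4053 kJ/s.
fathead minnows: E/h = 19/20 = 0.95 kJ/s.
Since 0.95 > R, including fathead minnows increases the long-run rate.

Yes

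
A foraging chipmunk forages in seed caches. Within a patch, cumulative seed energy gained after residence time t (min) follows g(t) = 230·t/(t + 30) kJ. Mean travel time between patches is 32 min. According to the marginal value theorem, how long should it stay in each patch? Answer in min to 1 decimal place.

Optimal t* satisfies g'(t*) = g(t*)/(T + t*).
g'(t) = 230·30/(t + 30)². Setting 230·30/(t+30)² = 230t/[(t+30)(32+t)] gives 30(32+t) = t(t+30), so t² = 30×32 = 960.
t* = √960 = 30.98 min.

31.0 min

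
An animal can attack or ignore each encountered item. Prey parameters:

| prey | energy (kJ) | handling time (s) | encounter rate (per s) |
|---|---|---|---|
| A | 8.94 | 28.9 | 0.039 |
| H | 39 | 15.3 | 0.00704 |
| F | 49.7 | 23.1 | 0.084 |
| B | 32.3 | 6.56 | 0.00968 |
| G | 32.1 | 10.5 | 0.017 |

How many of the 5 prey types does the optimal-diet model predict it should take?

Profitabilities (E/h, kJ/s): B 4.92, G 3.06, H 2.55, F 2.15, A 0.309. Add prey in this order while the next type's profitability exceeds the intake rate on those already taken.
Rate on top 1: 0.294. G: 3.06 > 0.294 → include.
Rate on top 2: 0.6911. H: 2.55 > 0.6911 → include.
Rate on top 3: 0.8394. F: 2.15 > 0.8394 → include.
Rate on top 4: 1.613. A: 0.309 < 1.613 → exclude; stop.
Optimal diet: B, G, H, F — 4 of 5 types.

4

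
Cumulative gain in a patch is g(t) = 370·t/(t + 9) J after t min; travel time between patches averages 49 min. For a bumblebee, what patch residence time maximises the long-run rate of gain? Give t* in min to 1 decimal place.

Optimal t* satisfies g'(t*) = g(t*)/(T + t*).
g'(t) = 370·9/(t + 9)². Setting 370·9/(t+9)² = 370t/[(t+9)(49+t)] gives 9(49+t) = t(t+9), so t² = 9×49 = 441.
t* = √441 = 21 min.

21.0 min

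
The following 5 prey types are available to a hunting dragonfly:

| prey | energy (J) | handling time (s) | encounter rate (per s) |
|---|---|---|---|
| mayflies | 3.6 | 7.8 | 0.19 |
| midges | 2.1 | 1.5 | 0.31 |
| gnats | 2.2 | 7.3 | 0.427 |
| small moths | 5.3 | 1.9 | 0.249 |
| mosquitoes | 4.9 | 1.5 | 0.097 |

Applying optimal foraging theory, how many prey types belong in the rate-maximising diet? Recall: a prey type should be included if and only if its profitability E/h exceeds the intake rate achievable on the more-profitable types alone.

3

Profitabilities (E/h, J/s): mosquitoes 3.27, small moths 2.79, midges 1.4, mayflies 0.462, gnats 0.301. Add prey in this order while the next type's profitability exceeds the intake rate on those already taken.
Rate on top 1: 0.4149. small moths: 2.79 > 0.4149 → include.
Rate on top 2: 1.109. midges: 1.4 > 1.109 → include.
Rate on top 3: 1.174. mayflies: 0.462 < 1.174 → exclude; stop.
Optimal diet: mosquitoes, small moths, midges — 3 of 5 types.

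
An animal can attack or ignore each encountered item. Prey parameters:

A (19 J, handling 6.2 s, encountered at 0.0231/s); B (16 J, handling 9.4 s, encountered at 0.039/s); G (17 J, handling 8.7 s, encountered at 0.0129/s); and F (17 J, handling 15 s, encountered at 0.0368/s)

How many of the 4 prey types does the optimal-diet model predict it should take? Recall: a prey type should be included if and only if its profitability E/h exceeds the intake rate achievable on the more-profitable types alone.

Profitabilities (E/h, J/s): A 3.06, G 1.95, B 1.7, F 1.13. Add prey in this order while the next type's profitability exceeds the intake rate on those already taken.
Rate on top 1: 0.3839. G: 1.95 > 0.3839 → include.
Rate on top 2: 0.5243. B: 1.7 > 0.5243 → include.
Rate on top 3: 0.7905. F: 1.13 > 0.7905 → include.
Optimal diet: A, G, B, F — 4 of 4 types.

4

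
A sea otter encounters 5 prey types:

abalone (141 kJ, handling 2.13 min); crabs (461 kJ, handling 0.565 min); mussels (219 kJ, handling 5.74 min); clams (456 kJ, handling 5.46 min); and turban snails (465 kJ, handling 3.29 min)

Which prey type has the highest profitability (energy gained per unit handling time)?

crabs

In descending order of E/h:
crabs: 461/0.565 = 816 kJ/min
turban snails: 465/3.29 = 141 kJ/min
clams: 456/5.46 = 83.5 kJ/min
abalone: 141/2.13 = 66.2 kJ/min
mussels: 219/5.74 = 38.2 kJ/min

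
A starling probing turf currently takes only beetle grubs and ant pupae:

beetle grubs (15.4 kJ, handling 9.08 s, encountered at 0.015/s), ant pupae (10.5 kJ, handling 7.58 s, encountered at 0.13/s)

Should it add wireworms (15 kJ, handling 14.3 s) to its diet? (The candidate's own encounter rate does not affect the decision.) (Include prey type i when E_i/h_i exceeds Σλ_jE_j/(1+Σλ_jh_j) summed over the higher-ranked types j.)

Intake rate on the current diet: R = (0.015×15.4 + 0.13×10.5) / (1 + 0.015×9.08 + 0.13×7.58) = 1.596/2.122 = 0.7523 kJ/s.
wireworms: E/h = 15/14.3 = 1.049 kJ/s.
Since 1.049 > R, including wireworms increases the long-run rate.

Yes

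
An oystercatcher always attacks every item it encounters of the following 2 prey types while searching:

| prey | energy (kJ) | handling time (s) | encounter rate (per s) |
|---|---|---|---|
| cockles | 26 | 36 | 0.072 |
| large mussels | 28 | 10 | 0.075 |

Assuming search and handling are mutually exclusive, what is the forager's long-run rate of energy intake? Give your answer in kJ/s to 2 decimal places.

0.91 kJ/s

R = (0.072×26 + 0.075×28) / (1 + 0.072×36 + 0.075×10) = 3.972/4.342 = 0.9148 kJ/s.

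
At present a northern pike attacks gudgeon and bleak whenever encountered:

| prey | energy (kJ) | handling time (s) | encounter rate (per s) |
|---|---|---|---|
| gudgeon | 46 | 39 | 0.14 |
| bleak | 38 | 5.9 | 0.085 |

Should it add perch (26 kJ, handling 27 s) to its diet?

No

Current rate: (0.14×46 + 0.085×38)/(1 + 0.14×39 + 0.085×5.9) = 1.389 kJ/s.
perch: E/h = 26/27 = 0.963 kJ/s.
0.963 < 1.389, so adding perch would lower the average — exclude it.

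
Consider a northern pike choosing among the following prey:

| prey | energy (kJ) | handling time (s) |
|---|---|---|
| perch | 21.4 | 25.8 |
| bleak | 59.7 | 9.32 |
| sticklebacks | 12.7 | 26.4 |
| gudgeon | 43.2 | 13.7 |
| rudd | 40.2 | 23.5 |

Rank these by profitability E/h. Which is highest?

Profitability E/h (kJ/s): perch = 21.4/25.8 = 0.829, bleak = 59.7/9.32 = 6.41, sticklebacks = 12.7/26.4 = 0.481, gudgeon = 43.2/13.7 = 3.15, rudd = 40.2/23.5 = 1.71.
Ranked: bleak > gudgeon > rudd > perch > sticklebacks.

bleak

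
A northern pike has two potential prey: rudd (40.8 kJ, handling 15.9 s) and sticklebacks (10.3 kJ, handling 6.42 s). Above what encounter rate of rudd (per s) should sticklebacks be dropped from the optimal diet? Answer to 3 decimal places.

0.105 per s

At the threshold, the rate on rudd alone equals the profitability of sticklebacks: λ·40.8/(1 + λ·15.9) = 10.3/6.42 = 1.604.
Rearranging, λ(40.8 − 1.604×15.9) = 1.604, so λ = 1.604/15.29 = 0.1049 per s.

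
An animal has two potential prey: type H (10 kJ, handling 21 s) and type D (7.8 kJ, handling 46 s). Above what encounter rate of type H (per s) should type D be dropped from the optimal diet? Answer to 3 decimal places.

At the threshold, the rate on type H alone equals the profitability of type D: λ·10/(1 + λ·21) = 7.8/46 = 0.1696.
Rearranging, λ(10 − 0.1696×21) = 0.1696, so λ = 0.1696/6.439 = 0.02633 per s.

0.026 per s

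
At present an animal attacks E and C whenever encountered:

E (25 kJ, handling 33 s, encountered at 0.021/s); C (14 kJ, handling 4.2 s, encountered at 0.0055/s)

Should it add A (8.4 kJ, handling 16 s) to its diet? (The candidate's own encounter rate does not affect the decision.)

Yes

On E and C alone, R = ΣλE/(1+Σλh) = 0.602/1.716 = 0.3508 kJ/s.
A: E/h = 8.4/16 = 0.525 kJ/s.
0.525 > 0.3508, so adding A raises the average — include it.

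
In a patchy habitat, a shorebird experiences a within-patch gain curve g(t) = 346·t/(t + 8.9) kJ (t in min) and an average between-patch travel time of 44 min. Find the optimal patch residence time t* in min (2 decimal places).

19.79 min

Optimal t* satisfies g'(t*) = g(t*)/(T + t*).
g'(t) = 346·8.9/(t + 8.9)². Setting 346·8.9/(t+8.9)² = 346t/[(t+8.9)(44+t)] gives 8.9(44+t) = t(t+8.9), so t² = 8.9×44 = 391.6.
t* = √391.6 = 19.79 min.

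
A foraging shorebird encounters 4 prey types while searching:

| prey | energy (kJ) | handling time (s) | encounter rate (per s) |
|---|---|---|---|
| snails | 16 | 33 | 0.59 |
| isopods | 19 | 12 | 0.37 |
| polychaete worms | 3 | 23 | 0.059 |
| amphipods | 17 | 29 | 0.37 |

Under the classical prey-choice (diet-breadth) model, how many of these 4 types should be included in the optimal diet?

1

Rank by E/h (kJ/s): isopods 1.58, amphipods 0.586, snails 0.485, polychaete worms 0.13. Include each in turn until the next type's E/h falls below the running intake rate.
Rate on top 1: 1.292. amphipods: 0.586 < 1.292 → exclude; stop.
Optimal diet: isopods — 1 of 4 types.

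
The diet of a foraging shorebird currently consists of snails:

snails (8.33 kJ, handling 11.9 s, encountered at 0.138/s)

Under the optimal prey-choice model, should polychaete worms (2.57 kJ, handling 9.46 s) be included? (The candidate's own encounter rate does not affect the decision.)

No

On snails alone, R = ΣλE/(1+Σλh) = 1.15/2.642 = 0.4351 kJ/s.
Profitability of polychaete worms: 2.57/9.46 = 0.2717 kJ/s.
0.2717 < 0.4351, so adding polychaete worms would lower the average — exclude it.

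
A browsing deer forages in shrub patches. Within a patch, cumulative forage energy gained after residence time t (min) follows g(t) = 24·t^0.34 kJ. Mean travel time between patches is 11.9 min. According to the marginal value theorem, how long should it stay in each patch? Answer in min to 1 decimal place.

6.1 min

Optimal t* satisfies g'(t*) = g(t*)/(T + t*).
g'(t) = 0.34·24·t^-0.66. Setting 0.34·24·t^-0.66 = 24·t^0.34/(11.9+t) gives 0.34(11.9+t) = t, so 0.66·t = 0.34×11.9.
t* = 0.34×11.9/0.66 = 6.13 min.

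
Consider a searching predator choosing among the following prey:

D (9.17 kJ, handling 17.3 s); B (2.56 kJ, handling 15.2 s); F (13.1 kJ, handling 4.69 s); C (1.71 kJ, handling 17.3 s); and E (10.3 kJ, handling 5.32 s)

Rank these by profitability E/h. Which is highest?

F

Profitability E/h (kJ/s): D = 9.17/17.3 = 0.53, B = 2.56/15.2 = 0.168, F = 13.1/4.69 = 2.79, C = 1.71/17.3 = 0.0988, E = 10.3/5.32 = 1.94.
Ranked: F > E > D > B > C.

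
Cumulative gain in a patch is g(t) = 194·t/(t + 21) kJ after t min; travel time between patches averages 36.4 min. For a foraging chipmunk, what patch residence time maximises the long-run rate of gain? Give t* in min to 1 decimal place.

27.6 min

Optimal t* satisfies g'(t*) = g(t*)/(T + t*).
g'(t) = 194·21/(t + 21)². Setting 194·21/(t+21)² = 194t/[(t+21)(36.4+t)] gives 21(36.4+t) = t(t+21), so t² = 21×36.4 = 764.4.
t* = √764.4 = 27.65 min.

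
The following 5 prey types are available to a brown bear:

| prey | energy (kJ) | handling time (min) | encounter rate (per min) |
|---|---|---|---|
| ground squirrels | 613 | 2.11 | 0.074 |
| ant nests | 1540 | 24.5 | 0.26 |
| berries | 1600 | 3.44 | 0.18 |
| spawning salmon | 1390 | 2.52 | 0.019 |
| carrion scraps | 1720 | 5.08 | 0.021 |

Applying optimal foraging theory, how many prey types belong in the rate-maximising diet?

E/h in descending order: spawning salmon 552, berries 465, carrion scraps 339, ground squirrels 291, ant nests 62.9 kJ/min. The optimal diet is the largest prefix of this list for which every included type satisfies E_i/h_i > R on the types above it.
Rate on top 1: 25.2. berries: 465 > 25.2 → include.
Rate on top 2: 188.6. carrion scraps: 339 > 188.6 → include.
Rate on top 3: 197.6. ground squirrels: 291 > 197.6 → include.
Rate on top 4: 205.1. ant nests: 62.9 < 205.1 → exclude; stop.
Optimal diet: spawning salmon, berries, carrion scraps, ground squirrels — 4 of 5 types.

4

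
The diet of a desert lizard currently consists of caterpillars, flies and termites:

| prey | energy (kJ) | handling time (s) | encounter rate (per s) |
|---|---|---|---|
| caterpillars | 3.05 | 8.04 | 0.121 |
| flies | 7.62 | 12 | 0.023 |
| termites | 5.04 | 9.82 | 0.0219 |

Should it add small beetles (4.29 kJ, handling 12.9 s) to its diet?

Current rate: (0.121×3.05 + 0.023×7.62 + 0.0219×5.04)/(1 + 0.121×8.04 + 0.023×12 + 0.0219×9.82) = 0.2657 kJ/s.
Profitability of small beetles: 4.29/12.9 = 0.3326 kJ/s.
0.3326 > 0.2657, so adding small beetles raises the average — include it.

Yes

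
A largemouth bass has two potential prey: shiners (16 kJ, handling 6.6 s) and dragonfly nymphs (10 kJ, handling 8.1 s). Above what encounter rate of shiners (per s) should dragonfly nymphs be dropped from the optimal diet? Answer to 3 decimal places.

0.157 per s

At the threshold, the rate on shiners alone equals the profitability of dragonfly nymphs: λ·16/(1 + λ·6.6) = 10/8.1 = 1.235.
Rearranging, λ(16 − 1.235×6.6) = 1.235, so λ = 1.235/7.852 = 0.1572 per s.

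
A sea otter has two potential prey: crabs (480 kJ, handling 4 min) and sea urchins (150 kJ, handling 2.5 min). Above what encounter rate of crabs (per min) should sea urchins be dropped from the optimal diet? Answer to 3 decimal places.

0.250 per min

At the threshold, the rate on crabs alone equals the profitability of sea urchins: λ·480/(1 + λ·4) = 150/2.5 = 60.
Rearranging, λ(480 − 60×4) = 60, so λ = 60/240 = 0.25 per min.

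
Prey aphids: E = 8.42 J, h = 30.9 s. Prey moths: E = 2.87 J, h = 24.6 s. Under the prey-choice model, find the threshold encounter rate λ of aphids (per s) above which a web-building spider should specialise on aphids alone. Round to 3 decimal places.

The zero-one rule: include moths iff E₂/h₂ > λE₁/(1+λh₁). Equality gives the switch point.
λE₁h₂ = E₂ + λE₂h₁ ⇒ λ = E₂/(E₁h₂ − E₂h₁) = 2.87/(207.1 − 88.68) = 0.02423 per s.

0.024 per s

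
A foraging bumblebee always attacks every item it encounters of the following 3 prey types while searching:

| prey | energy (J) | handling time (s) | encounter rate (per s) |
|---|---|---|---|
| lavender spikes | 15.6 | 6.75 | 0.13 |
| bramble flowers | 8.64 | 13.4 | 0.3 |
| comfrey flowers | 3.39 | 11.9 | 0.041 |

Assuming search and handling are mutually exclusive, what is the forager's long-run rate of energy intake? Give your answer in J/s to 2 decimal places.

R = Σλ_iE_i / (1 + Σλ_ih_i)
Numerator: 0.13×15.6 + 0.3×8.64 + 0.041×3.39 = 4.759
Denominator: 1 + 0.13×6.75 + 0.3×13.4 + 0.041×11.9 = 6.385
R = 4.759/6.385 = 0.7453 J/s

0.75 J/s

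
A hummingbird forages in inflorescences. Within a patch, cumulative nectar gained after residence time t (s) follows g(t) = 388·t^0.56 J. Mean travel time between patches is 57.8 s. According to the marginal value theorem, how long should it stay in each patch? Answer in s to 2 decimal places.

73.56 s

By the marginal value theorem, leave when the instantaneous gain rate g'(t) equals the habitat-wide average g(t)/(T + t).
g'(t) = 0.56·388·t^-0.44. Setting 0.56·388·t^-0.44 = 388·t^0.56/(57.8+t) gives 0.56(57.8+t) = t, so 0.44·t = 0.56×57.8.
t* = 0.56×57.8/0.44 = 73.56 s.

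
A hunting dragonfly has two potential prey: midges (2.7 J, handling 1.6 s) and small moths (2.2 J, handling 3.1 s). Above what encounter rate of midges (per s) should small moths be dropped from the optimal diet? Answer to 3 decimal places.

0.454 per s

At the threshold, the rate on midges alone equals the profitability of small moths: λ·2.7/(1 + λ·1.6) = 2.2/3.1 = 0.7097.
Rearranging, λ(2.7 − 0.7097×1.6) = 0.7097, so λ = 0.7097/1.565 = 0.4536 per s.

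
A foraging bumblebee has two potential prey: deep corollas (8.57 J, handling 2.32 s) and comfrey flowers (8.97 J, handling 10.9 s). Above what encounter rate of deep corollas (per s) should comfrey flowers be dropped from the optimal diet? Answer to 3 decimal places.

Drop comfrey flowers once their profitability E₂/h₂ falls below the rate achievable on deep corollas alone: E₂/h₂ = λE₁/(1 + λh₁).
Solve for λ: λE₁h₂ = E₂(1 + λh₁) → λ(E₁h₂ − E₂h₁) = E₂ → λ = E₂/(E₁h₂ − E₂h₁).
λ = 8.97/(8.57×10.9 − 8.97×2.32) = 8.97/72.6 = 0.1235 per s.

0.124 per s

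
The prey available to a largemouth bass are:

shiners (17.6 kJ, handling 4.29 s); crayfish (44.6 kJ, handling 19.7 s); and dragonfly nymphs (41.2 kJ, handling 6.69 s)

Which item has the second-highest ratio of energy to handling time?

In descending order of E/h:
dragonfly nymphs: 41.2/6.69 = 6.16 kJ/s
shiners: 17.6/4.29 = 4.1 kJ/s
crayfish: 44.6/19.7 = 2.26 kJ/s

shiners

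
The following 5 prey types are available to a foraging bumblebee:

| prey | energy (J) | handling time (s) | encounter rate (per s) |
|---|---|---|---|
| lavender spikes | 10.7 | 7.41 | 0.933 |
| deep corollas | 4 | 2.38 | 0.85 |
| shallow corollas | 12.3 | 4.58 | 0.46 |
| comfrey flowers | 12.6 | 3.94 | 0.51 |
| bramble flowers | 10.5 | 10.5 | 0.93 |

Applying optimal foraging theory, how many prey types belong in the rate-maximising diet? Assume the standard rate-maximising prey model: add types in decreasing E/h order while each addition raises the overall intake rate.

2

Profitabilities (E/h, J/s): comfrey flowers 3.2, shallow corollas 2.69, deep corollas 1.68, lavender spikes 1.44, bramble flowers 1. Add prey in this order while the next type's profitability exceeds the intake rate on those already taken.
Rate on top 1: 2.135. shallow corollas: 2.69 > 2.135 → include.
Rate on top 2: 2.362. deep corollas: 1.68 < 2.362 → exclude; stop.
Optimal diet: comfrey flowers, shallow corollas — 2 of 5 types.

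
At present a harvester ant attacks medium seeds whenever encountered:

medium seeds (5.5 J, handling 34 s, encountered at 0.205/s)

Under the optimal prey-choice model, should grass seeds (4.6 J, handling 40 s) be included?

No

On medium seeds alone, R = ΣλE/(1+Σλh) = 1.127/7.97 = 0.1415 J/s.
Profitability of grass seeds: 4.6/40 = 0.115 J/s.
Since 0.115 < R, time spent handling grass seeds is better spent searching.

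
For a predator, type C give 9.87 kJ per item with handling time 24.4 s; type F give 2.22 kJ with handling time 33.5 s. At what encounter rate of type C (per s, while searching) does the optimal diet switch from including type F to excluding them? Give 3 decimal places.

0.008 per s

Drop type F once their profitability E₂/h₂ falls below the rate achievable on type C alone: E₂/h₂ = λE₁/(1 + λh₁).
Solve for λ: λE₁h₂ = E₂(1 + λh₁) → λ(E₁h₂ − E₂h₁) = E₂ → λ = E₂/(E₁h₂ − E₂h₁).
λ = 2.22/(9.87×33.5 − 2.22×24.4) = 2.22/276.5 = 0.00803 per s.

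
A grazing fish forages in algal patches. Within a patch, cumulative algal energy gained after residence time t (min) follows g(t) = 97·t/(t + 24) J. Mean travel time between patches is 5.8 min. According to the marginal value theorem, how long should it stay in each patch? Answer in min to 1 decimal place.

Optimal t* satisfies g'(t*) = g(t*)/(T + t*).
g'(t) = 97·24/(t + 24)². Setting 97·24/(t+24)² = 97t/[(t+24)(5.8+t)] gives 24(5.8+t) = t(t+24), so t² = 24×5.8 = 139.2.
t* = √139.2 = 11.8 min.

11.8 min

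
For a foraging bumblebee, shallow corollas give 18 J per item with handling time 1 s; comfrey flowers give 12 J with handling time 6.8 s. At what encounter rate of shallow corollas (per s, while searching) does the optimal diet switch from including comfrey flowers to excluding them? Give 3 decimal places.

At the threshold, the rate on shallow corollas alone equals the profitability of comfrey flowers: λ·18/(1 + λ·1) = 12/6.8 = 1.765.
Rearranging, λ(18 − 1.765×1) = 1.765, so λ = 1.765/16.24 = 0.1087 per s.

0.109 per s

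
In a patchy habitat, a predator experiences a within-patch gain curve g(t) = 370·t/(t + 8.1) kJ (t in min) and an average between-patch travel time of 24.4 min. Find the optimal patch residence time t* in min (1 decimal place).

14.1 min

Optimal t* satisfies g'(t*) = g(t*)/(T + t*).
g'(t) = 370·8.1/(t + 8.1)². Setting 370·8.1/(t+8.1)² = 370t/[(t+8.1)(24.4+t)] gives 8.1(24.4+t) = t(t+8.1), so t² = 8.1×24.4 = 197.6.
t* = √197.6 = 14.06 min.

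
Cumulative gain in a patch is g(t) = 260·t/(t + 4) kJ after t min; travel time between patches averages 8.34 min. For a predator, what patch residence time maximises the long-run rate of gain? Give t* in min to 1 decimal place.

Optimal t* satisfies g'(t*) = g(t*)/(T + t*).
g'(t) = 260·4/(t + 4)². Setting 260·4/(t+4)² = 260t/[(t+4)(8.34+t)] gives 4(8.34+t) = t(t+4), so t² = 4×8.34 = 33.36.
t* = √33.36 = 5.776 min.

5.8 min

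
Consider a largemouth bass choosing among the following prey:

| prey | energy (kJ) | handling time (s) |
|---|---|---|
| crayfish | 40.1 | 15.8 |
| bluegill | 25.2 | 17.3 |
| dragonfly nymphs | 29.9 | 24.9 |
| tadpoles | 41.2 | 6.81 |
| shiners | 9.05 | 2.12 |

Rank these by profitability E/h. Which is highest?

tadpoles

In descending order of E/h:
tadpoles: 41.2/6.81 = 6.05 kJ/s
shiners: 9.05/2.12 = 4.27 kJ/s
crayfish: 40.1/15.8 = 2.54 kJ/s
bluegill: 25.2/17.3 = 1.46 kJ/s
dragonfly nymphs: 29.9/24.9 = 1.2 kJ/s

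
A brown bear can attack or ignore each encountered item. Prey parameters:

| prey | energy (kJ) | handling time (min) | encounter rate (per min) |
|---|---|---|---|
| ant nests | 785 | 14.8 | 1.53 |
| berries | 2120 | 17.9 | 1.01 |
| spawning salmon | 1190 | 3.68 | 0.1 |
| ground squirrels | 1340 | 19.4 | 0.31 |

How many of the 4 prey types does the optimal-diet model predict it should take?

Rank by E/h (kJ/min): spawning salmon 323, berries 118, ground squirrels 69.1, ant nests 53. Include each in turn until the next type's E/h falls below the running intake rate.
Rate on top 1: 86.99. berries: 118 > 86.99 → include.
Rate on top 2: 116.2. ground squirrels: 69.1 < 116.2 → exclude; stop.
Optimal diet: spawning salmon, berries — 2 of 4 types.

2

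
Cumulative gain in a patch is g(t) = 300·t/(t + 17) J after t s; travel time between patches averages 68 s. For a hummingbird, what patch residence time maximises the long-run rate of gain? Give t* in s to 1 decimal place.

By the marginal value theorem, leave when the instantaneous gain rate g'(t) equals the habitat-wide average g(t)/(T + t).
g'(t) = 300·17/(t + 17)². Setting 300·17/(t+17)² = 300t/[(t+17)(68+t)] gives 17(68+t) = t(t+17), so t² = 17×68 = 1156.
t* = √1156 = 34 s.

34.0 s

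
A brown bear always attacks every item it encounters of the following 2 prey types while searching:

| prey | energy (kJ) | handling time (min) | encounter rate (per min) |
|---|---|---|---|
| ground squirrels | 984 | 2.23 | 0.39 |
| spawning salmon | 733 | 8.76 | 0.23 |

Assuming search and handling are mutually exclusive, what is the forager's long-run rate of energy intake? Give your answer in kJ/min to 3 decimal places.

Energy encountered per unit search time: 0.39×984 + 0.23×733 = 552.4 kJ/min.
Handling time per unit search time: 0.39×2.23 + 0.23×8.76 = 2.885.
Rate = 552.4/(1 + 2.885) = 142.2 kJ/min.

142.193 kJ/min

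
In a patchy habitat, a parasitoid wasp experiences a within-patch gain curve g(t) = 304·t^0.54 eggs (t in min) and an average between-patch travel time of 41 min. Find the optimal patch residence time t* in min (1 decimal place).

Optimal t* satisfies g'(t*) = g(t*)/(T + t*).
g'(t) = 0.54·304·t^-0.46. Setting 0.54·304·t^-0.46 = 304·t^0.54/(41+t) gives 0.54(41+t) = t, so 0.46·t = 0.54×41.
t* = 0.54×41/0.46 = 48.13 min.

48.1 min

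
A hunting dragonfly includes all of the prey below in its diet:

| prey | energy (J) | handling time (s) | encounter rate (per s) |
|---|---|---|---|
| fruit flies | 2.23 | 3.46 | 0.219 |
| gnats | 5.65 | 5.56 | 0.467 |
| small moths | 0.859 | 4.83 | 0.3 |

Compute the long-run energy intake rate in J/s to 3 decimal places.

0.583 J/s

Energy encountered per unit search time: 0.219×2.23 + 0.467×5.65 + 0.3×0.859 = 3.385 J/s.
Handling time per unit search time: 0.219×3.46 + 0.467×5.56 + 0.3×4.83 = 4.803.
Rate = 3.385/(1 + 4.803) = 0.5832 J/s.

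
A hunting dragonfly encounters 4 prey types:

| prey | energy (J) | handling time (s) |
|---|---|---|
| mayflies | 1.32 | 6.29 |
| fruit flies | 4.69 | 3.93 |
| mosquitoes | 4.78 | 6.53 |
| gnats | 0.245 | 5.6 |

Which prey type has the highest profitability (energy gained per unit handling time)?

fruit flies

In descending order of E/h:
fruit flies: 4.69/3.93 = 1.19 J/s
mosquitoes: 4.78/6.53 = 0.732 J/s
mayflies: 1.32/6.29 = 0.21 J/s
gnats: 0.245/5.6 = 0.0438 J/s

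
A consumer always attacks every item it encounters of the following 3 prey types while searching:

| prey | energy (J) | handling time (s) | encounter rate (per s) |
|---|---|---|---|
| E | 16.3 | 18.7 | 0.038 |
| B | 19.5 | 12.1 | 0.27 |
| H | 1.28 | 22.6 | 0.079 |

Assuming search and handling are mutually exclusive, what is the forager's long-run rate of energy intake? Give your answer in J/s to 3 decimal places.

R = Σλ_iE_i / (1 + Σλ_ih_i)
Numerator: 0.038×16.3 + 0.27×19.5 + 0.079×1.28 = 5.986
Denominator: 1 + 0.038×18.7 + 0.27×12.1 + 0.079×22.6 = 6.763
R = 5.986/6.763 = 0.885 J/s

0.885 J/s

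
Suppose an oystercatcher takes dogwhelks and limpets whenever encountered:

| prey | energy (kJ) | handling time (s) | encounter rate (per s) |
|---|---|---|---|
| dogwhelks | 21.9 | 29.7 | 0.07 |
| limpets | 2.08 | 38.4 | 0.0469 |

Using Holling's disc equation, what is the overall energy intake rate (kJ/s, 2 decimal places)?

0.33 kJ/s

R = (0.07×21.9 + 0.0469×2.08) / (1 + 0.07×29.7 + 0.0469×38.4) = 1.631/4.88 = 0.3341 kJ/s.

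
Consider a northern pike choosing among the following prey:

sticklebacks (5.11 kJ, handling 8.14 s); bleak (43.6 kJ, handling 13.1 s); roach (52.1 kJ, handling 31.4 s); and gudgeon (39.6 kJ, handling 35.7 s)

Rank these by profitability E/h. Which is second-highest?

roach

In descending order of E/h:
bleak: 43.6/13.1 = 3.33 kJ/s
roach: 52.1/31.4 = 1.66 kJ/s
gudgeon: 39.6/35.7 = 1.11 kJ/s
sticklebacks: 5.11/8.14 = 0.628 kJ/s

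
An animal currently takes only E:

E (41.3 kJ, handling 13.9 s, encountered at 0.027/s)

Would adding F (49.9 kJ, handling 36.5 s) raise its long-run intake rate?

On E alone, R = ΣλE/(1+Σλh) = 1.115/1.375 = 0.8108 kJ/s.
Profitability of F: 49.9/36.5 = 1.367 kJ/s.
1.367 > 0.8108, so adding F raises the average — include it.

Yes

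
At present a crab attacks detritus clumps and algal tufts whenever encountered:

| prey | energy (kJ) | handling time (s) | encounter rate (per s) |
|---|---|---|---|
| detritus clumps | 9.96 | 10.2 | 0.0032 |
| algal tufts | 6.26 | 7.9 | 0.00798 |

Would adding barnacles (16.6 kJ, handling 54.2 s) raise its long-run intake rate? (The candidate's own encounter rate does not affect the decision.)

Yes

Intake rate on the current diet: R = (0.0032×9.96 + 0.00798×6.26) / (1 + 0.0032×10.2 + 0.00798×7.9) = 0.08183/1.096 = 0.07468 kJ/s.
barnacles: E/h = 16.6/54.2 = 0.3063 kJ/s.
Since 0.3063 > R, including barnacles increases the long-run rate.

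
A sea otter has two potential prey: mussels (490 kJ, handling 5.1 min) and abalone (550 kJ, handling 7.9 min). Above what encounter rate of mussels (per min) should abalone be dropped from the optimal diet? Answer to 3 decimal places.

0.516 per min

Drop abalone once their profitability E₂/h₂ falls below the rate achievable on mussels alone: E₂/h₂ = λE₁/(1 + λh₁).
Solve for λ: λE₁h₂ = E₂(1 + λh₁) → λ(E₁h₂ − E₂h₁) = E₂ → λ = E₂/(E₁h₂ − E₂h₁).
λ = 550/(490×7.9 − 550×5.1) = 550/1066 = 0.5159 per min.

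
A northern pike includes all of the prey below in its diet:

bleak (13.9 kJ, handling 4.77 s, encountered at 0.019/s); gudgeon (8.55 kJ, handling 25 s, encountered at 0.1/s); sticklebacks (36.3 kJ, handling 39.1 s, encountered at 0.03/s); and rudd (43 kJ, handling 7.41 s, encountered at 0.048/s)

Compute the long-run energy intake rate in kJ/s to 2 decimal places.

0.83 kJ/s

R = (0.019×13.9 + 0.1×8.55 + 0.03×36.3 + 0.048×43) / (1 + 0.019×4.77 + 0.1×25 + 0.03×39.1 + 0.048×7.41) = 4.272/5.119 = 0.8345 kJ/s.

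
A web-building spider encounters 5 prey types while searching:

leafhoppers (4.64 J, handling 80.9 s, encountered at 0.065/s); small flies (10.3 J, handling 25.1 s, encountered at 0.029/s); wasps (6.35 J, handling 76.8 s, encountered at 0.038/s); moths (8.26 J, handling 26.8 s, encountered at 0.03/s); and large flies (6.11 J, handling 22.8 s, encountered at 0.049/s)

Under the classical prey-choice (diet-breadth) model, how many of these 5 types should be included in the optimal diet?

Profitabilities (E/h, J/s): small flies 0.41, moths 0.308, large flies 0.268, wasps 0.0827, leafhoppers 0.0574. Add prey in this order while the next type's profitability exceeds the intake rate on those already taken.
Rate on top 1: 0.1729. moths: 0.308 > 0.1729 → include.
Rate on top 2: 0.2158. large flies: 0.268 > 0.2158 → include.
Rate on top 3: 0.2318. wasps: 0.0827 < 0.2318 → exclude; stop.
Optimal diet: small flies, moths, large flies — 3 of 5 types.

3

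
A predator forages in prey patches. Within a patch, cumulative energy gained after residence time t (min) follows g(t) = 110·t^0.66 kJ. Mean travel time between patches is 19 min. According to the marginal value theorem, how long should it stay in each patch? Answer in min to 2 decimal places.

By the marginal value theorem, leave when the instantaneous gain rate g'(t) equals the habitat-wide average g(t)/(T + t).
g'(t) = 0.66·110·t^-0.34. Setting 0.66·110·t^-0.34 = 110·t^0.66/(19+t) gives 0.66(19+t) = t, so 0.34·t = 0.66×19.
t* = 0.66×19/0.34 = 36.88 min.

36.88 min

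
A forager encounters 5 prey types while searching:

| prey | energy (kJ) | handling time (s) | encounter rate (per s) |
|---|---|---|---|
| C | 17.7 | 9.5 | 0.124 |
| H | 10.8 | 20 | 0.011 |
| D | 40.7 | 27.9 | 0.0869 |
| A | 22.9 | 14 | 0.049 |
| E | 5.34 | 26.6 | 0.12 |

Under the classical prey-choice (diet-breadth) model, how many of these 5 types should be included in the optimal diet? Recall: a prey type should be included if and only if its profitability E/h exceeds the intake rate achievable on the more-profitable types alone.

Rank by E/h (kJ/s): C 1.86, A 1.64, D 1.46, H 0.54, E 0.201. Include each in turn until the next type's E/h falls below the running intake rate.
Rate on top 1: 1.008. A: 1.64 > 1.008 → include.
Rate on top 2: 1.158. D: 1.46 > 1.158 → include.
Rate on top 3: 1.296. H: 0.54 < 1.296 → exclude; stop.
Optimal diet: C, A, D — 3 of 5 types.

3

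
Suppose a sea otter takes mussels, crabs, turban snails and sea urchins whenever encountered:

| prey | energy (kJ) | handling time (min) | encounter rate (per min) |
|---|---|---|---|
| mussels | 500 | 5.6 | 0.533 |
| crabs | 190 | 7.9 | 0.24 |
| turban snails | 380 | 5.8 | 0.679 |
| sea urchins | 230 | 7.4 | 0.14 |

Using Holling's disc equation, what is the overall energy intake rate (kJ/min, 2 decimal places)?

Energy encountered per unit search time: 0.533×500 + 0.24×190 + 0.679×380 + 0.14×230 = 602.3 kJ/min.
Handling time per unit search time: 0.533×5.6 + 0.24×7.9 + 0.679×5.8 + 0.14×7.4 = 9.855.
Rate = 602.3/(1 + 9.855) = 55.49 kJ/min.

55.49 kJ/min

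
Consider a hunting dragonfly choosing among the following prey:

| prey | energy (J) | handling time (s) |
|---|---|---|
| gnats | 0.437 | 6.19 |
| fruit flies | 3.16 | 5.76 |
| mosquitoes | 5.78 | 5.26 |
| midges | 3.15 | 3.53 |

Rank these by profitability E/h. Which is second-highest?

Profitability E/h (J/s): gnats = 0.437/6.19 = 0.0706, fruit flies = 3.16/5.76 = 0.549, mosquitoes = 5.78/5.26 = 1.1, midges = 3.15/3.53 = 0.892.
Ranked: mosquitoes > midges > fruit flies > gnats.

midges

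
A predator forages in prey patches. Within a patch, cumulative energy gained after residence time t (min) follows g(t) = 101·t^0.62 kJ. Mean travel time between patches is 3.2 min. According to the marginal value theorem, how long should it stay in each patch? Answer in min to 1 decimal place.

Maximise g(t)/(T+t): set derivative to zero → g'(t)(T+t) = g(t).
g'(t) = 0.62·101·t^-0.38. Setting 0.62·101·t^-0.38 = 101·t^0.62/(3.2+t) gives 0.62(3.2+t) = t, so 0.38·t = 0.62×3.2.
t* = 0.62×3.2/0.38 = 5.221 min.

5.2 min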